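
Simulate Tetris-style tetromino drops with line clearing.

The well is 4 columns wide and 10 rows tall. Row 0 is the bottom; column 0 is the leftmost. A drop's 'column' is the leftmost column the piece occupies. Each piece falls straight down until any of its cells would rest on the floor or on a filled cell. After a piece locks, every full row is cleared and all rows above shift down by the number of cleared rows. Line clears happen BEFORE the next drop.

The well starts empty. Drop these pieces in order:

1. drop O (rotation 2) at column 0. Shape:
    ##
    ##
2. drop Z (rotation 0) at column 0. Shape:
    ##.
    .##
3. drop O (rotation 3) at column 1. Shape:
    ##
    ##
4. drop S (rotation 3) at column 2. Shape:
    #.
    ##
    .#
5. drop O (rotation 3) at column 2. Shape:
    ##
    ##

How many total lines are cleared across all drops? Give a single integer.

Drop 1: O rot2 at col 0 lands with bottom-row=0; cleared 0 line(s) (total 0); column heights now [2 2 0 0], max=2
Drop 2: Z rot0 at col 0 lands with bottom-row=2; cleared 0 line(s) (total 0); column heights now [4 4 3 0], max=4
Drop 3: O rot3 at col 1 lands with bottom-row=4; cleared 0 line(s) (total 0); column heights now [4 6 6 0], max=6
Drop 4: S rot3 at col 2 lands with bottom-row=5; cleared 0 line(s) (total 0); column heights now [4 6 8 7], max=8
Drop 5: O rot3 at col 2 lands with bottom-row=8; cleared 0 line(s) (total 0); column heights now [4 6 10 10], max=10

Answer: 0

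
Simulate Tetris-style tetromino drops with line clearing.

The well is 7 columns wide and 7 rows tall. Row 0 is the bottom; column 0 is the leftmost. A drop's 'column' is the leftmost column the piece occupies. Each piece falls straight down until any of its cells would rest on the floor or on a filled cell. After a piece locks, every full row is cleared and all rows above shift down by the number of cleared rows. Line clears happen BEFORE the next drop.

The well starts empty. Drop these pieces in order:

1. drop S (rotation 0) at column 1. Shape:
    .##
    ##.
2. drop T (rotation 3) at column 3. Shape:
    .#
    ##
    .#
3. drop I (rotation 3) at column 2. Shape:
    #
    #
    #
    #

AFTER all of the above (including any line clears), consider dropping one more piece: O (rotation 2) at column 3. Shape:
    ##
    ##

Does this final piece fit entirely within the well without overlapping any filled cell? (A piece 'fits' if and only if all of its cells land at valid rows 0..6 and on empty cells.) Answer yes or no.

Drop 1: S rot0 at col 1 lands with bottom-row=0; cleared 0 line(s) (total 0); column heights now [0 1 2 2 0 0 0], max=2
Drop 2: T rot3 at col 3 lands with bottom-row=1; cleared 0 line(s) (total 0); column heights now [0 1 2 3 4 0 0], max=4
Drop 3: I rot3 at col 2 lands with bottom-row=2; cleared 0 line(s) (total 0); column heights now [0 1 6 3 4 0 0], max=6
Test piece O rot2 at col 3 (width 2): heights before test = [0 1 6 3 4 0 0]; fits = True

Answer: yes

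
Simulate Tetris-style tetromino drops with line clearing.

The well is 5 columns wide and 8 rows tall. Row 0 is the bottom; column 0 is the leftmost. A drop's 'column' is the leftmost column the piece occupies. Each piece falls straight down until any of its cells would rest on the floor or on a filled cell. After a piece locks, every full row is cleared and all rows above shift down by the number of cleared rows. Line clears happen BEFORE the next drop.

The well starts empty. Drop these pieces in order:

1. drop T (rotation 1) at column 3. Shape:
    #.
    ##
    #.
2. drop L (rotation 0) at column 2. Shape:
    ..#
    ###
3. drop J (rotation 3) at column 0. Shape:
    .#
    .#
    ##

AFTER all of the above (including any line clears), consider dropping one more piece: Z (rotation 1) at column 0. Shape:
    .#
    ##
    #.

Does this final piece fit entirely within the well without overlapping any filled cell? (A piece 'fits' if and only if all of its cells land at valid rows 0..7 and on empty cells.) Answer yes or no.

Answer: yes

Derivation:
Drop 1: T rot1 at col 3 lands with bottom-row=0; cleared 0 line(s) (total 0); column heights now [0 0 0 3 2], max=3
Drop 2: L rot0 at col 2 lands with bottom-row=3; cleared 0 line(s) (total 0); column heights now [0 0 4 4 5], max=5
Drop 3: J rot3 at col 0 lands with bottom-row=0; cleared 0 line(s) (total 0); column heights now [1 3 4 4 5], max=5
Test piece Z rot1 at col 0 (width 2): heights before test = [1 3 4 4 5]; fits = True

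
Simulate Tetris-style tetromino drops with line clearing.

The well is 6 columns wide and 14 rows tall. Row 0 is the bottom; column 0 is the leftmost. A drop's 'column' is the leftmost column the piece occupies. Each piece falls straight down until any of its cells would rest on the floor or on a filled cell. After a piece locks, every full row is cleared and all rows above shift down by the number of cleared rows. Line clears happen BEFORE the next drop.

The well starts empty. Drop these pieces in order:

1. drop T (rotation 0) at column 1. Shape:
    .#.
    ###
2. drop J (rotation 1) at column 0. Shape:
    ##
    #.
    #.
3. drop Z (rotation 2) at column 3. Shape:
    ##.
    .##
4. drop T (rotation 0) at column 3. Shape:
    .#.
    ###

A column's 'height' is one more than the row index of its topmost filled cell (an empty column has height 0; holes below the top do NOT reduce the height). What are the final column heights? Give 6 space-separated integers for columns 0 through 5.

Drop 1: T rot0 at col 1 lands with bottom-row=0; cleared 0 line(s) (total 0); column heights now [0 1 2 1 0 0], max=2
Drop 2: J rot1 at col 0 lands with bottom-row=0; cleared 0 line(s) (total 0); column heights now [3 3 2 1 0 0], max=3
Drop 3: Z rot2 at col 3 lands with bottom-row=0; cleared 1 line(s) (total 1); column heights now [2 2 1 1 1 0], max=2
Drop 4: T rot0 at col 3 lands with bottom-row=1; cleared 0 line(s) (total 1); column heights now [2 2 1 2 3 2], max=3

Answer: 2 2 1 2 3 2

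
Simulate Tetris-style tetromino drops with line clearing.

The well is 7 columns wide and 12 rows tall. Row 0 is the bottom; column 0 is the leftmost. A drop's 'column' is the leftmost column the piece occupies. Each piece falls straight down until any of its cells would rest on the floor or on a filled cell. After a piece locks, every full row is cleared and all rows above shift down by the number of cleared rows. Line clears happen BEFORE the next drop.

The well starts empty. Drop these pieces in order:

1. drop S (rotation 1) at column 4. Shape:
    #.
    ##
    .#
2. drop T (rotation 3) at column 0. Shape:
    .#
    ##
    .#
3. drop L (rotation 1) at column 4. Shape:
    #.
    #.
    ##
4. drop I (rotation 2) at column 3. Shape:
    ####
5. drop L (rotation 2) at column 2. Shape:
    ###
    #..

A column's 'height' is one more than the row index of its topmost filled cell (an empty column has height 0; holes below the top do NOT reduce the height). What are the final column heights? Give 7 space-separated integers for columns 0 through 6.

Answer: 2 3 8 8 8 7 7

Derivation:
Drop 1: S rot1 at col 4 lands with bottom-row=0; cleared 0 line(s) (total 0); column heights now [0 0 0 0 3 2 0], max=3
Drop 2: T rot3 at col 0 lands with bottom-row=0; cleared 0 line(s) (total 0); column heights now [2 3 0 0 3 2 0], max=3
Drop 3: L rot1 at col 4 lands with bottom-row=3; cleared 0 line(s) (total 0); column heights now [2 3 0 0 6 4 0], max=6
Drop 4: I rot2 at col 3 lands with bottom-row=6; cleared 0 line(s) (total 0); column heights now [2 3 0 7 7 7 7], max=7
Drop 5: L rot2 at col 2 lands with bottom-row=6; cleared 0 line(s) (total 0); column heights now [2 3 8 8 8 7 7], max=8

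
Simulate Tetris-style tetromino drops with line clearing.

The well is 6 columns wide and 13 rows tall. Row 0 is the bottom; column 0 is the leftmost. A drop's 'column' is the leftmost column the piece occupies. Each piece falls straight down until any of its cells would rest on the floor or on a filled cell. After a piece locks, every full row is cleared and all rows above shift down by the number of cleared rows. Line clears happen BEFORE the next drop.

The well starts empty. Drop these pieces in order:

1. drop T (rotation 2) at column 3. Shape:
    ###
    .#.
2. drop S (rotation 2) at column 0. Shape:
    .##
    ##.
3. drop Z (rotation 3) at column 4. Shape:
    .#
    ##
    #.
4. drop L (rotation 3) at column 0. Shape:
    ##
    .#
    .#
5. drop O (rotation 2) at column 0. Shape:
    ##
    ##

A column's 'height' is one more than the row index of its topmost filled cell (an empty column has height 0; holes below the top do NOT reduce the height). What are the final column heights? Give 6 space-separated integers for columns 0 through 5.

Answer: 7 7 2 2 4 5

Derivation:
Drop 1: T rot2 at col 3 lands with bottom-row=0; cleared 0 line(s) (total 0); column heights now [0 0 0 2 2 2], max=2
Drop 2: S rot2 at col 0 lands with bottom-row=0; cleared 0 line(s) (total 0); column heights now [1 2 2 2 2 2], max=2
Drop 3: Z rot3 at col 4 lands with bottom-row=2; cleared 0 line(s) (total 0); column heights now [1 2 2 2 4 5], max=5
Drop 4: L rot3 at col 0 lands with bottom-row=2; cleared 0 line(s) (total 0); column heights now [5 5 2 2 4 5], max=5
Drop 5: O rot2 at col 0 lands with bottom-row=5; cleared 0 line(s) (total 0); column heights now [7 7 2 2 4 5], max=7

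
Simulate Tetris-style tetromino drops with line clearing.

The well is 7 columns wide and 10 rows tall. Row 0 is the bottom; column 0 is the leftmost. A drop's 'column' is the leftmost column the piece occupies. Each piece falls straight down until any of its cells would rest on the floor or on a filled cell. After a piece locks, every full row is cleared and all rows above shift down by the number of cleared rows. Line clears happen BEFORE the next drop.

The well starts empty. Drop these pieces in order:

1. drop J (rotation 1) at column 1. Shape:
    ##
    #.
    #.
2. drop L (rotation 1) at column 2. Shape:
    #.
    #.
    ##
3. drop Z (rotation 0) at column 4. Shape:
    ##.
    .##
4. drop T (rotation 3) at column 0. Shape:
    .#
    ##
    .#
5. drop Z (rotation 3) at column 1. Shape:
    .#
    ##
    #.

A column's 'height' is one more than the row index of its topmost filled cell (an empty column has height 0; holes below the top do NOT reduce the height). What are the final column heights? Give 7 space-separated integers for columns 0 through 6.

Drop 1: J rot1 at col 1 lands with bottom-row=0; cleared 0 line(s) (total 0); column heights now [0 3 3 0 0 0 0], max=3
Drop 2: L rot1 at col 2 lands with bottom-row=3; cleared 0 line(s) (total 0); column heights now [0 3 6 4 0 0 0], max=6
Drop 3: Z rot0 at col 4 lands with bottom-row=0; cleared 0 line(s) (total 0); column heights now [0 3 6 4 2 2 1], max=6
Drop 4: T rot3 at col 0 lands with bottom-row=3; cleared 0 line(s) (total 0); column heights now [5 6 6 4 2 2 1], max=6
Drop 5: Z rot3 at col 1 lands with bottom-row=6; cleared 0 line(s) (total 0); column heights now [5 8 9 4 2 2 1], max=9

Answer: 5 8 9 4 2 2 1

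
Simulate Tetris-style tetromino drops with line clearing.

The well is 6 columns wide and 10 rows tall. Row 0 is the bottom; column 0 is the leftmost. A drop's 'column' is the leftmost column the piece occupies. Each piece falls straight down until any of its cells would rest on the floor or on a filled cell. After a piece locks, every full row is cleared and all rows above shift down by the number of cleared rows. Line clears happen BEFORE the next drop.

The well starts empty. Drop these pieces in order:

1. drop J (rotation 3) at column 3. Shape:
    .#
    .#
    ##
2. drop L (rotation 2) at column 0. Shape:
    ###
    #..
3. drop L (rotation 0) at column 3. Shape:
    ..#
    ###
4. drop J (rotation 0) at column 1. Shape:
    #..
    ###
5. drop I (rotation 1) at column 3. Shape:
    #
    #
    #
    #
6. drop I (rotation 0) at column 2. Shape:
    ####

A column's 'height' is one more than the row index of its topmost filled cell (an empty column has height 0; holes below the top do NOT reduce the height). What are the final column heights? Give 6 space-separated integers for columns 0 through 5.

Drop 1: J rot3 at col 3 lands with bottom-row=0; cleared 0 line(s) (total 0); column heights now [0 0 0 1 3 0], max=3
Drop 2: L rot2 at col 0 lands with bottom-row=0; cleared 0 line(s) (total 0); column heights now [2 2 2 1 3 0], max=3
Drop 3: L rot0 at col 3 lands with bottom-row=3; cleared 0 line(s) (total 0); column heights now [2 2 2 4 4 5], max=5
Drop 4: J rot0 at col 1 lands with bottom-row=4; cleared 0 line(s) (total 0); column heights now [2 6 5 5 4 5], max=6
Drop 5: I rot1 at col 3 lands with bottom-row=5; cleared 0 line(s) (total 0); column heights now [2 6 5 9 4 5], max=9
Drop 6: I rot0 at col 2 lands with bottom-row=9; cleared 0 line(s) (total 0); column heights now [2 6 10 10 10 10], max=10

Answer: 2 6 10 10 10 10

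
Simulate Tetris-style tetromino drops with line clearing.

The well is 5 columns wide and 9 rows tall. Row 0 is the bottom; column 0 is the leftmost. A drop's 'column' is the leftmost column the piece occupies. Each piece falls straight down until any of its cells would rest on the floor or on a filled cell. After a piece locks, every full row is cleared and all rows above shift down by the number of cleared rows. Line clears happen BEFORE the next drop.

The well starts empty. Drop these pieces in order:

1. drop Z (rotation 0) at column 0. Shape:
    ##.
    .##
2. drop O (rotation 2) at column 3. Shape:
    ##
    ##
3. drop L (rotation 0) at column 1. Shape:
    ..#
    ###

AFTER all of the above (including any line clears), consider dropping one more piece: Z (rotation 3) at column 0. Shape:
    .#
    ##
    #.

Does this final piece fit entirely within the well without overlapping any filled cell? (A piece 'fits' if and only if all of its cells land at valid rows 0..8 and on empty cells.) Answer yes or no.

Answer: yes

Derivation:
Drop 1: Z rot0 at col 0 lands with bottom-row=0; cleared 0 line(s) (total 0); column heights now [2 2 1 0 0], max=2
Drop 2: O rot2 at col 3 lands with bottom-row=0; cleared 0 line(s) (total 0); column heights now [2 2 1 2 2], max=2
Drop 3: L rot0 at col 1 lands with bottom-row=2; cleared 0 line(s) (total 0); column heights now [2 3 3 4 2], max=4
Test piece Z rot3 at col 0 (width 2): heights before test = [2 3 3 4 2]; fits = True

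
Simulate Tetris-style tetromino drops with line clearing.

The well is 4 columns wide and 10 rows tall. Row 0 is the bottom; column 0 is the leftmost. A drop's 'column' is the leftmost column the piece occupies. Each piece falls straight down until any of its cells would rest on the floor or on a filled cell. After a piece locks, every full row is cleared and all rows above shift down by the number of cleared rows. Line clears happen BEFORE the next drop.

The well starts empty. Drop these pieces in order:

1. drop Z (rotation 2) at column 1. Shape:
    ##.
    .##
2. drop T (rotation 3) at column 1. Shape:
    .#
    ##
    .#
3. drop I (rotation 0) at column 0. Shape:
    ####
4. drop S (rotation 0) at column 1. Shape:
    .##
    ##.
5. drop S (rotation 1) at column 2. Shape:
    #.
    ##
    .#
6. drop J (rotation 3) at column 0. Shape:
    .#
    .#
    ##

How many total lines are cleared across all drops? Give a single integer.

Answer: 2

Derivation:
Drop 1: Z rot2 at col 1 lands with bottom-row=0; cleared 0 line(s) (total 0); column heights now [0 2 2 1], max=2
Drop 2: T rot3 at col 1 lands with bottom-row=2; cleared 0 line(s) (total 0); column heights now [0 4 5 1], max=5
Drop 3: I rot0 at col 0 lands with bottom-row=5; cleared 1 line(s) (total 1); column heights now [0 4 5 1], max=5
Drop 4: S rot0 at col 1 lands with bottom-row=5; cleared 0 line(s) (total 1); column heights now [0 6 7 7], max=7
Drop 5: S rot1 at col 2 lands with bottom-row=7; cleared 0 line(s) (total 1); column heights now [0 6 10 9], max=10
Drop 6: J rot3 at col 0 lands with bottom-row=6; cleared 1 line(s) (total 2); column heights now [0 8 9 8], max=9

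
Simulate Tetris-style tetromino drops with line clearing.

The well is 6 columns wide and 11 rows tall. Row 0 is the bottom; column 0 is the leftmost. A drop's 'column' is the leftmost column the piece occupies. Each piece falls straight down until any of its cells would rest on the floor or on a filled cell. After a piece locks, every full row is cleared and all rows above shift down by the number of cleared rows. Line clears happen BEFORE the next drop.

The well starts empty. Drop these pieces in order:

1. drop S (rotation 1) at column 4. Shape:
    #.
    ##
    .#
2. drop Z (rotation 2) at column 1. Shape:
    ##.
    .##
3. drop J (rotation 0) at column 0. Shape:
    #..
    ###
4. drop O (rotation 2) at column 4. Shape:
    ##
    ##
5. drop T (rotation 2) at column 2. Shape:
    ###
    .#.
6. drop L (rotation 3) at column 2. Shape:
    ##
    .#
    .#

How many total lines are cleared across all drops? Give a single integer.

Answer: 0

Derivation:
Drop 1: S rot1 at col 4 lands with bottom-row=0; cleared 0 line(s) (total 0); column heights now [0 0 0 0 3 2], max=3
Drop 2: Z rot2 at col 1 lands with bottom-row=0; cleared 0 line(s) (total 0); column heights now [0 2 2 1 3 2], max=3
Drop 3: J rot0 at col 0 lands with bottom-row=2; cleared 0 line(s) (total 0); column heights now [4 3 3 1 3 2], max=4
Drop 4: O rot2 at col 4 lands with bottom-row=3; cleared 0 line(s) (total 0); column heights now [4 3 3 1 5 5], max=5
Drop 5: T rot2 at col 2 lands with bottom-row=4; cleared 0 line(s) (total 0); column heights now [4 3 6 6 6 5], max=6
Drop 6: L rot3 at col 2 lands with bottom-row=6; cleared 0 line(s) (total 0); column heights now [4 3 9 9 6 5], max=9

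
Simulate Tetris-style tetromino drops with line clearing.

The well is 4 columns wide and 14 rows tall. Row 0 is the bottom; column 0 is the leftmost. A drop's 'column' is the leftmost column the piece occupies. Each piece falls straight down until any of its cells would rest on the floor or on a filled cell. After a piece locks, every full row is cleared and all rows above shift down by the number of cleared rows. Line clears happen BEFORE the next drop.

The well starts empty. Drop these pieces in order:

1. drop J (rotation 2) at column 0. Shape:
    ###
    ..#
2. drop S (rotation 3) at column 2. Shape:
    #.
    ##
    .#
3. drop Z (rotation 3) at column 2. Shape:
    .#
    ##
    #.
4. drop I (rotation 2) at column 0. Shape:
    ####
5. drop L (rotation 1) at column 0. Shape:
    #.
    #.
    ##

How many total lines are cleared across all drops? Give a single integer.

Answer: 2

Derivation:
Drop 1: J rot2 at col 0 lands with bottom-row=0; cleared 0 line(s) (total 0); column heights now [2 2 2 0], max=2
Drop 2: S rot3 at col 2 lands with bottom-row=1; cleared 1 line(s) (total 1); column heights now [0 0 3 2], max=3
Drop 3: Z rot3 at col 2 lands with bottom-row=3; cleared 0 line(s) (total 1); column heights now [0 0 5 6], max=6
Drop 4: I rot2 at col 0 lands with bottom-row=6; cleared 1 line(s) (total 2); column heights now [0 0 5 6], max=6
Drop 5: L rot1 at col 0 lands with bottom-row=0; cleared 0 line(s) (total 2); column heights now [3 1 5 6], max=6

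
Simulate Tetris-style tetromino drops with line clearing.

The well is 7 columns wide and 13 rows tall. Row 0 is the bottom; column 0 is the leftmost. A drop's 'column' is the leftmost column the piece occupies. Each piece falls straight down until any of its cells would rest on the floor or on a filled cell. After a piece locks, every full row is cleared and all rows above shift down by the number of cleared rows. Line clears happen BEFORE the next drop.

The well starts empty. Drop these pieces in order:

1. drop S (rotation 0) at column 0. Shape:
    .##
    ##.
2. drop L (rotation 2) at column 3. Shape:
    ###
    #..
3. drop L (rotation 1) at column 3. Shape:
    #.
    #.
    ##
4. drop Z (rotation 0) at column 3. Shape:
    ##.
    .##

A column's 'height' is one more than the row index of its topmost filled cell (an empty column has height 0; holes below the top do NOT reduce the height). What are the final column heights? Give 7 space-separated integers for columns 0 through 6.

Answer: 1 2 2 6 6 5 0

Derivation:
Drop 1: S rot0 at col 0 lands with bottom-row=0; cleared 0 line(s) (total 0); column heights now [1 2 2 0 0 0 0], max=2
Drop 2: L rot2 at col 3 lands with bottom-row=0; cleared 0 line(s) (total 0); column heights now [1 2 2 2 2 2 0], max=2
Drop 3: L rot1 at col 3 lands with bottom-row=2; cleared 0 line(s) (total 0); column heights now [1 2 2 5 3 2 0], max=5
Drop 4: Z rot0 at col 3 lands with bottom-row=4; cleared 0 line(s) (total 0); column heights now [1 2 2 6 6 5 0], max=6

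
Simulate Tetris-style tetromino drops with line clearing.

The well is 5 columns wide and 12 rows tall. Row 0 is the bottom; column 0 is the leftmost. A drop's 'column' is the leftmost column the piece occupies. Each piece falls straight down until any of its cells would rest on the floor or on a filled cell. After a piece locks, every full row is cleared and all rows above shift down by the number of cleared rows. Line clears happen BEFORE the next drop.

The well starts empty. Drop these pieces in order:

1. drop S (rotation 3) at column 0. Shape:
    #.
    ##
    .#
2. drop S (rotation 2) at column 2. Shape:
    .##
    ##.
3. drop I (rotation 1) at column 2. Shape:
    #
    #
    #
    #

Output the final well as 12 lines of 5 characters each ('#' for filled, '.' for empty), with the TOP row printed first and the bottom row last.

Answer: .....
.....
.....
.....
.....
.....
.....
.....
..#..
..#..
#.#..
.###.

Derivation:
Drop 1: S rot3 at col 0 lands with bottom-row=0; cleared 0 line(s) (total 0); column heights now [3 2 0 0 0], max=3
Drop 2: S rot2 at col 2 lands with bottom-row=0; cleared 0 line(s) (total 0); column heights now [3 2 1 2 2], max=3
Drop 3: I rot1 at col 2 lands with bottom-row=1; cleared 1 line(s) (total 1); column heights now [2 1 4 1 0], max=4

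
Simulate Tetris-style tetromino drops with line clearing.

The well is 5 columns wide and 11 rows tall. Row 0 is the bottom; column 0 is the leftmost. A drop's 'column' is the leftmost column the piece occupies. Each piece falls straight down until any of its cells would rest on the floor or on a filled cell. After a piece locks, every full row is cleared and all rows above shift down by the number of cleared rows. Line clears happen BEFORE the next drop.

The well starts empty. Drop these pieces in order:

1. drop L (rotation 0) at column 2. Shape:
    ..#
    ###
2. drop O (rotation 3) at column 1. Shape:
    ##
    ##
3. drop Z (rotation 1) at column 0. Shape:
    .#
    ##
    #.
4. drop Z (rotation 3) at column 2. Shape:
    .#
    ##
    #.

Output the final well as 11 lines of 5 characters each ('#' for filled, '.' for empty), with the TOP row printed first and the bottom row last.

Drop 1: L rot0 at col 2 lands with bottom-row=0; cleared 0 line(s) (total 0); column heights now [0 0 1 1 2], max=2
Drop 2: O rot3 at col 1 lands with bottom-row=1; cleared 0 line(s) (total 0); column heights now [0 3 3 1 2], max=3
Drop 3: Z rot1 at col 0 lands with bottom-row=2; cleared 0 line(s) (total 0); column heights now [4 5 3 1 2], max=5
Drop 4: Z rot3 at col 2 lands with bottom-row=3; cleared 0 line(s) (total 0); column heights now [4 5 5 6 2], max=6

Answer: .....
.....
.....
.....
.....
...#.
.###.
###..
###..
.##.#
..###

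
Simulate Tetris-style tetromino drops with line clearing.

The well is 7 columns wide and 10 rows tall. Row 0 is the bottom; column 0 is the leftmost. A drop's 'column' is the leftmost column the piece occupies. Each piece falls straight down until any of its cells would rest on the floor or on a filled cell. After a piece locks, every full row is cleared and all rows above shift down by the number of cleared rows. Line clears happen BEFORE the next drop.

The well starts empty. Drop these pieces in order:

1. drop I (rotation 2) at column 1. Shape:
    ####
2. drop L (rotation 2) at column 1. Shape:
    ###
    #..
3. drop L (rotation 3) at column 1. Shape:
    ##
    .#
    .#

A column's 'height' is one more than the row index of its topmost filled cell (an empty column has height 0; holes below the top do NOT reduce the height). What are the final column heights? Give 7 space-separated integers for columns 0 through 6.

Drop 1: I rot2 at col 1 lands with bottom-row=0; cleared 0 line(s) (total 0); column heights now [0 1 1 1 1 0 0], max=1
Drop 2: L rot2 at col 1 lands with bottom-row=1; cleared 0 line(s) (total 0); column heights now [0 3 3 3 1 0 0], max=3
Drop 3: L rot3 at col 1 lands with bottom-row=3; cleared 0 line(s) (total 0); column heights now [0 6 6 3 1 0 0], max=6

Answer: 0 6 6 3 1 0 0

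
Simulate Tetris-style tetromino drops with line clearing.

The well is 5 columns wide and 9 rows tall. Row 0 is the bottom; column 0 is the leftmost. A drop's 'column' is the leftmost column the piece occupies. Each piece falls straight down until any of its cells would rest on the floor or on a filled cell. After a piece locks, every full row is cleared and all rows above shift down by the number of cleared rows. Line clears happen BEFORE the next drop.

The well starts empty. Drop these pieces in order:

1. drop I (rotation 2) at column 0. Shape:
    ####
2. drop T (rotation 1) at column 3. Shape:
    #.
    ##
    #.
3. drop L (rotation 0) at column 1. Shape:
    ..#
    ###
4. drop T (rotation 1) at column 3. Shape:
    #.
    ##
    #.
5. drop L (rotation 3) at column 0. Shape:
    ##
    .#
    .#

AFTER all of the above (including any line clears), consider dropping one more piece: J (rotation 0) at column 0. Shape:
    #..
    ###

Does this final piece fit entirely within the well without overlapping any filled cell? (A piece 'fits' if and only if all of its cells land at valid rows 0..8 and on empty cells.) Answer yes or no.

Drop 1: I rot2 at col 0 lands with bottom-row=0; cleared 0 line(s) (total 0); column heights now [1 1 1 1 0], max=1
Drop 2: T rot1 at col 3 lands with bottom-row=1; cleared 0 line(s) (total 0); column heights now [1 1 1 4 3], max=4
Drop 3: L rot0 at col 1 lands with bottom-row=4; cleared 0 line(s) (total 0); column heights now [1 5 5 6 3], max=6
Drop 4: T rot1 at col 3 lands with bottom-row=6; cleared 0 line(s) (total 0); column heights now [1 5 5 9 8], max=9
Drop 5: L rot3 at col 0 lands with bottom-row=5; cleared 0 line(s) (total 0); column heights now [8 8 5 9 8], max=9
Test piece J rot0 at col 0 (width 3): heights before test = [8 8 5 9 8]; fits = False

Answer: no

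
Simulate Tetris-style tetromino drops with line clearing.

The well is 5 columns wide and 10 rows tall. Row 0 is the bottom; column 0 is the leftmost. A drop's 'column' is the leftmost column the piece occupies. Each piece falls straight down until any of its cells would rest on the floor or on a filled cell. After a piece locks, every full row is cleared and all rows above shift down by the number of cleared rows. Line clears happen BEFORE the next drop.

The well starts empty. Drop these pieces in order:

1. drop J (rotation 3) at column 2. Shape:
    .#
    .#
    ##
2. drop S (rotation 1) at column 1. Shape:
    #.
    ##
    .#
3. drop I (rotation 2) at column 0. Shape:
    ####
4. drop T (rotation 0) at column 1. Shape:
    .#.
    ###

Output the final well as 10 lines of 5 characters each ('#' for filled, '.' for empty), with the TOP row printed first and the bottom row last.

Answer: .....
.....
.....
..#..
.###.
####.
.#...
.###.
..##.
..##.

Derivation:
Drop 1: J rot3 at col 2 lands with bottom-row=0; cleared 0 line(s) (total 0); column heights now [0 0 1 3 0], max=3
Drop 2: S rot1 at col 1 lands with bottom-row=1; cleared 0 line(s) (total 0); column heights now [0 4 3 3 0], max=4
Drop 3: I rot2 at col 0 lands with bottom-row=4; cleared 0 line(s) (total 0); column heights now [5 5 5 5 0], max=5
Drop 4: T rot0 at col 1 lands with bottom-row=5; cleared 0 line(s) (total 0); column heights now [5 6 7 6 0], max=7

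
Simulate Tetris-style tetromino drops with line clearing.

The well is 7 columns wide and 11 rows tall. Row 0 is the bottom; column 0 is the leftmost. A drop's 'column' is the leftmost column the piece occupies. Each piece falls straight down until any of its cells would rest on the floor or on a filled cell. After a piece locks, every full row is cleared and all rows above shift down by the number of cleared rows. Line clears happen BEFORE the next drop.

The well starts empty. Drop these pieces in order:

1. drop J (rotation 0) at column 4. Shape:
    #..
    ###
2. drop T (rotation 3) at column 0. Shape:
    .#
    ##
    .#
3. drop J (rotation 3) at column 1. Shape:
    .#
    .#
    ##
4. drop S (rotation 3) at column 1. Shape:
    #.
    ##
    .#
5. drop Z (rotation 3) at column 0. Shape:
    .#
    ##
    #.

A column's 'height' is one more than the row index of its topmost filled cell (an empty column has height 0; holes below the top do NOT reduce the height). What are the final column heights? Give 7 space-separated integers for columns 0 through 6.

Drop 1: J rot0 at col 4 lands with bottom-row=0; cleared 0 line(s) (total 0); column heights now [0 0 0 0 2 1 1], max=2
Drop 2: T rot3 at col 0 lands with bottom-row=0; cleared 0 line(s) (total 0); column heights now [2 3 0 0 2 1 1], max=3
Drop 3: J rot3 at col 1 lands with bottom-row=3; cleared 0 line(s) (total 0); column heights now [2 4 6 0 2 1 1], max=6
Drop 4: S rot3 at col 1 lands with bottom-row=6; cleared 0 line(s) (total 0); column heights now [2 9 8 0 2 1 1], max=9
Drop 5: Z rot3 at col 0 lands with bottom-row=8; cleared 0 line(s) (total 0); column heights now [10 11 8 0 2 1 1], max=11

Answer: 10 11 8 0 2 1 1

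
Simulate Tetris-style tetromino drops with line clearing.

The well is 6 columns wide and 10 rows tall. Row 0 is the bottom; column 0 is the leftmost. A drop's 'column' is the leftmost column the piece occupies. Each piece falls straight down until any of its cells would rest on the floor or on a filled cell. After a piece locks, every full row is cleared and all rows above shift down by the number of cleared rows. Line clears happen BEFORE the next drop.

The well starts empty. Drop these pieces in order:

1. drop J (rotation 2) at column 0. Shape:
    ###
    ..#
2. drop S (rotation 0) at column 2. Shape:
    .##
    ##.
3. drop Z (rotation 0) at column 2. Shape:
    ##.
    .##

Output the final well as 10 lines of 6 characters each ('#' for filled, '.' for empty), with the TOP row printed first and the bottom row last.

Answer: ......
......
......
......
..##..
...##.
...##.
..##..
###...
..#...

Derivation:
Drop 1: J rot2 at col 0 lands with bottom-row=0; cleared 0 line(s) (total 0); column heights now [2 2 2 0 0 0], max=2
Drop 2: S rot0 at col 2 lands with bottom-row=2; cleared 0 line(s) (total 0); column heights now [2 2 3 4 4 0], max=4
Drop 3: Z rot0 at col 2 lands with bottom-row=4; cleared 0 line(s) (total 0); column heights now [2 2 6 6 5 0], max=6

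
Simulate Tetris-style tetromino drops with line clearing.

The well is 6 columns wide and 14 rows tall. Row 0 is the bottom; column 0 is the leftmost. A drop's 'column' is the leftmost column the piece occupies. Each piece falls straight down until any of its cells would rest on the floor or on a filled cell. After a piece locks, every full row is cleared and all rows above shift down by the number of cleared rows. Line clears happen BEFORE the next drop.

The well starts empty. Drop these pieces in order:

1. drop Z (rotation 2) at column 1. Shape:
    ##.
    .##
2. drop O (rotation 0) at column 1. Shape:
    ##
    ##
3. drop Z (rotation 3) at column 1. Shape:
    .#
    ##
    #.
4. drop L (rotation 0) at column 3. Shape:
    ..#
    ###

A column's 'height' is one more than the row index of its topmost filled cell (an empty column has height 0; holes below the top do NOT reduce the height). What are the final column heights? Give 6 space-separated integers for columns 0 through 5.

Answer: 0 6 7 2 2 3

Derivation:
Drop 1: Z rot2 at col 1 lands with bottom-row=0; cleared 0 line(s) (total 0); column heights now [0 2 2 1 0 0], max=2
Drop 2: O rot0 at col 1 lands with bottom-row=2; cleared 0 line(s) (total 0); column heights now [0 4 4 1 0 0], max=4
Drop 3: Z rot3 at col 1 lands with bottom-row=4; cleared 0 line(s) (total 0); column heights now [0 6 7 1 0 0], max=7
Drop 4: L rot0 at col 3 lands with bottom-row=1; cleared 0 line(s) (total 0); column heights now [0 6 7 2 2 3], max=7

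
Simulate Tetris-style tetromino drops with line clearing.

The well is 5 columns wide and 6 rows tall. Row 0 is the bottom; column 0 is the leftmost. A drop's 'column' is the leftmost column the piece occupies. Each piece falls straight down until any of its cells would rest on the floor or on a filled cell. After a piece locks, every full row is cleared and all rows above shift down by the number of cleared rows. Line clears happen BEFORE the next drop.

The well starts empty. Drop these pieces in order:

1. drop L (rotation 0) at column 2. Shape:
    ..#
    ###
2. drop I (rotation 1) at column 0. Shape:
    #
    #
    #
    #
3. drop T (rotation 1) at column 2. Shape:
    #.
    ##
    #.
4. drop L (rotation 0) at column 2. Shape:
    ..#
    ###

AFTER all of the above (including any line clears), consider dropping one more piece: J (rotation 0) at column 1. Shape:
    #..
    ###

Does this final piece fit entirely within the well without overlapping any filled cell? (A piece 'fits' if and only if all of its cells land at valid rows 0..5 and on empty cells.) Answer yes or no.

Answer: no

Derivation:
Drop 1: L rot0 at col 2 lands with bottom-row=0; cleared 0 line(s) (total 0); column heights now [0 0 1 1 2], max=2
Drop 2: I rot1 at col 0 lands with bottom-row=0; cleared 0 line(s) (total 0); column heights now [4 0 1 1 2], max=4
Drop 3: T rot1 at col 2 lands with bottom-row=1; cleared 0 line(s) (total 0); column heights now [4 0 4 3 2], max=4
Drop 4: L rot0 at col 2 lands with bottom-row=4; cleared 0 line(s) (total 0); column heights now [4 0 5 5 6], max=6
Test piece J rot0 at col 1 (width 3): heights before test = [4 0 5 5 6]; fits = False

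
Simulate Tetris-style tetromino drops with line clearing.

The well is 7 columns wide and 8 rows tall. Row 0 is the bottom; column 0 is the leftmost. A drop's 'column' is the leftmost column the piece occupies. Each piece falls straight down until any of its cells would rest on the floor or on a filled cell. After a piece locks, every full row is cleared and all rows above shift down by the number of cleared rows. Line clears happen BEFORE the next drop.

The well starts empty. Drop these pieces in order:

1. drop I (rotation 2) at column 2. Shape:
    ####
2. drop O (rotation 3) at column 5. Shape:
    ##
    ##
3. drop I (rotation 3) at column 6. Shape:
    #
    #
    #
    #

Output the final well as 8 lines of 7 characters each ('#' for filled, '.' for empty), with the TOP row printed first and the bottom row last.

Answer: .......
......#
......#
......#
......#
.....##
.....##
..####.

Derivation:
Drop 1: I rot2 at col 2 lands with bottom-row=0; cleared 0 line(s) (total 0); column heights now [0 0 1 1 1 1 0], max=1
Drop 2: O rot3 at col 5 lands with bottom-row=1; cleared 0 line(s) (total 0); column heights now [0 0 1 1 1 3 3], max=3
Drop 3: I rot3 at col 6 lands with bottom-row=3; cleared 0 line(s) (total 0); column heights now [0 0 1 1 1 3 7], max=7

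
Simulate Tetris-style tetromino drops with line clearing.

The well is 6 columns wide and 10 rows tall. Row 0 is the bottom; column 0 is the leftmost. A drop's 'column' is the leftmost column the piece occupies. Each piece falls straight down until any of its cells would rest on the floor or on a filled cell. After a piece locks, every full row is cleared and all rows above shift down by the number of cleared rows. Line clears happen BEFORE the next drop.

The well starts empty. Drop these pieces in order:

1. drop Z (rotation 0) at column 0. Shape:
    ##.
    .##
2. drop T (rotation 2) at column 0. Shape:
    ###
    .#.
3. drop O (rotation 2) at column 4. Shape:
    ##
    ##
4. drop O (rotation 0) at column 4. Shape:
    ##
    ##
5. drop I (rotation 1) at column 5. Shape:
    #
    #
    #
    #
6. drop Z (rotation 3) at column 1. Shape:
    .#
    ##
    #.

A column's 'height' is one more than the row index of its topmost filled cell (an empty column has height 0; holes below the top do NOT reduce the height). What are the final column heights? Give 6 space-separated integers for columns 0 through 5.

Answer: 4 6 7 0 4 8

Derivation:
Drop 1: Z rot0 at col 0 lands with bottom-row=0; cleared 0 line(s) (total 0); column heights now [2 2 1 0 0 0], max=2
Drop 2: T rot2 at col 0 lands with bottom-row=2; cleared 0 line(s) (total 0); column heights now [4 4 4 0 0 0], max=4
Drop 3: O rot2 at col 4 lands with bottom-row=0; cleared 0 line(s) (total 0); column heights now [4 4 4 0 2 2], max=4
Drop 4: O rot0 at col 4 lands with bottom-row=2; cleared 0 line(s) (total 0); column heights now [4 4 4 0 4 4], max=4
Drop 5: I rot1 at col 5 lands with bottom-row=4; cleared 0 line(s) (total 0); column heights now [4 4 4 0 4 8], max=8
Drop 6: Z rot3 at col 1 lands with bottom-row=4; cleared 0 line(s) (total 0); column heights now [4 6 7 0 4 8], max=8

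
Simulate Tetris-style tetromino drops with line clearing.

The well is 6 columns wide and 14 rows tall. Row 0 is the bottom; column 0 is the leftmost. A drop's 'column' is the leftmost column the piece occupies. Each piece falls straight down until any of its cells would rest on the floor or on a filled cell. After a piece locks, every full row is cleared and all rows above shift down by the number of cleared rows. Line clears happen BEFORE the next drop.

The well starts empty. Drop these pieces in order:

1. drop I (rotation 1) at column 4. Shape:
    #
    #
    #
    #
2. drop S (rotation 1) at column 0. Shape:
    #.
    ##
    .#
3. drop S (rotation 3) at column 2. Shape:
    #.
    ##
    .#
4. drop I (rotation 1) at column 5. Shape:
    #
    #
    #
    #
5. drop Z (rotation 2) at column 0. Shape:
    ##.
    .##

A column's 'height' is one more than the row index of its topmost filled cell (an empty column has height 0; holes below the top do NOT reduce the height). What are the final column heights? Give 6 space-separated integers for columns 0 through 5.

Answer: 4 4 3 1 3 3

Derivation:
Drop 1: I rot1 at col 4 lands with bottom-row=0; cleared 0 line(s) (total 0); column heights now [0 0 0 0 4 0], max=4
Drop 2: S rot1 at col 0 lands with bottom-row=0; cleared 0 line(s) (total 0); column heights now [3 2 0 0 4 0], max=4
Drop 3: S rot3 at col 2 lands with bottom-row=0; cleared 0 line(s) (total 0); column heights now [3 2 3 2 4 0], max=4
Drop 4: I rot1 at col 5 lands with bottom-row=0; cleared 1 line(s) (total 1); column heights now [2 1 2 1 3 3], max=3
Drop 5: Z rot2 at col 0 lands with bottom-row=2; cleared 0 line(s) (total 1); column heights now [4 4 3 1 3 3], max=4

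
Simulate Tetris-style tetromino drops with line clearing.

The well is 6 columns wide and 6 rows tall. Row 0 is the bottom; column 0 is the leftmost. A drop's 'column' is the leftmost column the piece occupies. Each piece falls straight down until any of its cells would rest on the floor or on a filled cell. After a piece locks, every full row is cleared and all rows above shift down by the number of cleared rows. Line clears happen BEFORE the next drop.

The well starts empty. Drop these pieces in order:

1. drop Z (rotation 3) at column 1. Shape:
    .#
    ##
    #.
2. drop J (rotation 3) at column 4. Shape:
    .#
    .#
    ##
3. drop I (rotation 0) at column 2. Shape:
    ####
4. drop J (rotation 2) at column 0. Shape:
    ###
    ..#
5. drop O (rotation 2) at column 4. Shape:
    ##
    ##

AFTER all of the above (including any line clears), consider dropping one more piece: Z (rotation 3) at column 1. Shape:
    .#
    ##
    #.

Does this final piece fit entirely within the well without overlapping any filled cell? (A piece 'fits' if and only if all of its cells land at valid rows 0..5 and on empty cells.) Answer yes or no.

Answer: no

Derivation:
Drop 1: Z rot3 at col 1 lands with bottom-row=0; cleared 0 line(s) (total 0); column heights now [0 2 3 0 0 0], max=3
Drop 2: J rot3 at col 4 lands with bottom-row=0; cleared 0 line(s) (total 0); column heights now [0 2 3 0 1 3], max=3
Drop 3: I rot0 at col 2 lands with bottom-row=3; cleared 0 line(s) (total 0); column heights now [0 2 4 4 4 4], max=4
Drop 4: J rot2 at col 0 lands with bottom-row=4; cleared 0 line(s) (total 0); column heights now [6 6 6 4 4 4], max=6
Drop 5: O rot2 at col 4 lands with bottom-row=4; cleared 0 line(s) (total 0); column heights now [6 6 6 4 6 6], max=6
Test piece Z rot3 at col 1 (width 2): heights before test = [6 6 6 4 6 6]; fits = False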